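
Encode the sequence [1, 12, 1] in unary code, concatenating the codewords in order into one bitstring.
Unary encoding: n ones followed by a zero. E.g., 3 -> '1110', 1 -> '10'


Encode each number as n ones followed by a terminating 0:
  1 -> 10 (2 bits)
  12 -> 1111111111110 (13 bits)
  1 -> 10 (2 bits)
Total length = 2 + 13 + 2 = 17 bits.

Unary([1, 12, 1]) = 10111111111111010 (17 bits)


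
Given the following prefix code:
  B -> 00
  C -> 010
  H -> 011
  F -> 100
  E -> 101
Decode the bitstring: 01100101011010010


Decoding step by step:
Bits 011 -> H
Bits 00 -> B
Bits 101 -> E
Bits 011 -> H
Bits 010 -> C
Bits 010 -> C


Decoded message: HBEHCC


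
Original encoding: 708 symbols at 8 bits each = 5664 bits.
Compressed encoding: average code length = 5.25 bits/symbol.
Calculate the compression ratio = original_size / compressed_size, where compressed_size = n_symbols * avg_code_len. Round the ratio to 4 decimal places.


original_size = n_symbols * orig_bits = 708 * 8 = 5664 bits
compressed_size = n_symbols * avg_code_len = 708 * 5.25 = 3717.0 bits
ratio = original_size / compressed_size = 5664 / 3717.0 = 1.5238

Compression ratio = 1.5238


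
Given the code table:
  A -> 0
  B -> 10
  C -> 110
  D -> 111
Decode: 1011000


Decoding:
10 -> B
110 -> C
0 -> A
0 -> A


Result: BCAA


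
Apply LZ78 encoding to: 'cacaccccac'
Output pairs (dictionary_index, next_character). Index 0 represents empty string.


LZ78 encoding steps:
Dictionary: {0: ''}
Step 1: w='' (idx 0), next='c' -> output (0, 'c'), add 'c' as idx 1
Step 2: w='' (idx 0), next='a' -> output (0, 'a'), add 'a' as idx 2
Step 3: w='c' (idx 1), next='a' -> output (1, 'a'), add 'ca' as idx 3
Step 4: w='c' (idx 1), next='c' -> output (1, 'c'), add 'cc' as idx 4
Step 5: w='cc' (idx 4), next='a' -> output (4, 'a'), add 'cca' as idx 5
Step 6: w='c' (idx 1), end of input -> output (1, '')


Encoded: [(0, 'c'), (0, 'a'), (1, 'a'), (1, 'c'), (4, 'a'), (1, '')]


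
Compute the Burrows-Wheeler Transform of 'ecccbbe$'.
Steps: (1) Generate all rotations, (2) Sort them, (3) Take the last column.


Rotations (sorted):
  0: $ecccbbe -> last char: e
  1: bbe$eccc -> last char: c
  2: be$ecccb -> last char: b
  3: cbbe$ecc -> last char: c
  4: ccbbe$ec -> last char: c
  5: cccbbe$e -> last char: e
  6: e$ecccbb -> last char: b
  7: ecccbbe$ -> last char: $


BWT = ecbcceb$


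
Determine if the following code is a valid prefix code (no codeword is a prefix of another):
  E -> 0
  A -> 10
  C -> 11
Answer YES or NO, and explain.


Checking each pair (does one codeword prefix another?):
  E='0' vs A='10': no prefix
  E='0' vs C='11': no prefix
  A='10' vs E='0': no prefix
  A='10' vs C='11': no prefix
  C='11' vs E='0': no prefix
  C='11' vs A='10': no prefix
No violation found over all pairs.

YES -- this is a valid prefix code. No codeword is a prefix of any other codeword.


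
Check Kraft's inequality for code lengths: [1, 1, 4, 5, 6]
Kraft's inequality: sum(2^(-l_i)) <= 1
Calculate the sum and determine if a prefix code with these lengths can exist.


Sum = 2^(-1) + 2^(-1) + 2^(-4) + 2^(-5) + 2^(-6)
    = 0.5 + 0.5 + 0.0625 + 0.03125 + 0.015625
    = 71/64 = 1.109375
Since 1.109375 > 1, Kraft's inequality is NOT satisfied.
A prefix code with these lengths CANNOT exist.

Kraft sum = 1.109375. Not satisfied.


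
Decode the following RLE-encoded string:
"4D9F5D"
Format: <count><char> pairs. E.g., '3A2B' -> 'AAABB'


Expanding each <count><char> pair:
  4D -> 'DDDD'
  9F -> 'FFFFFFFFF'
  5D -> 'DDDDD'

Decoded = DDDDFFFFFFFFFDDDDD


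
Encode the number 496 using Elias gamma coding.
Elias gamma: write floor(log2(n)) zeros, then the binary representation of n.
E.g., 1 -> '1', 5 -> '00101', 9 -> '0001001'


num_bits = floor(log2(496)) + 1 = 9
leading_zeros = num_bits - 1 = 8
binary(496) = 111110000

Elias gamma(496) = '00000000' + '111110000' = 00000000111110000 (17 bits)


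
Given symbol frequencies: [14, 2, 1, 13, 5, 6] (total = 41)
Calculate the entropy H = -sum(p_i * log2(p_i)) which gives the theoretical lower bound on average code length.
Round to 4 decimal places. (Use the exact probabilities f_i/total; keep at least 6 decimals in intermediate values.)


Per-symbol terms -p_i * log2(p_i) with p_i = f_i/41:
  p = 14/41 = 0.341463: log2(p) = -1.550197, -p*log2(p) = 0.529336
  p = 2/41 = 0.048780: log2(p) = -4.357552, -p*log2(p) = 0.212564
  p = 1/41 = 0.024390: log2(p) = -5.357552, -p*log2(p) = 0.130672
  p = 13/41 = 0.317073: log2(p) = -1.657112, -p*log2(p) = 0.525426
  p = 5/41 = 0.121951: log2(p) = -3.035624, -p*log2(p) = 0.370198
  p = 6/41 = 0.146341: log2(p) = -2.772590, -p*log2(p) = 0.405745
H = 0.529336 + 0.212564 + 0.130672 + 0.525426 + 0.370198 + 0.405745 = 2.173941

H = 2.1739 bits/symbol


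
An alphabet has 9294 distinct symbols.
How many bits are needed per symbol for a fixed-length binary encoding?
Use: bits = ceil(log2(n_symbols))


log2(9294) = 13.1821
Bracket: 2^13 = 8192 < 9294 <= 2^14 = 16384
So ceil(log2(9294)) = 14

bits = ceil(log2(9294)) = ceil(13.1821) = 14 bits


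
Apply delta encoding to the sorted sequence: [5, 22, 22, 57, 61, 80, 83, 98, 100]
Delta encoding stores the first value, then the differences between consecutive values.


First value: 5
Deltas:
  22 - 5 = 17
  22 - 22 = 0
  57 - 22 = 35
  61 - 57 = 4
  80 - 61 = 19
  83 - 80 = 3
  98 - 83 = 15
  100 - 98 = 2


Delta encoded: [5, 17, 0, 35, 4, 19, 3, 15, 2]


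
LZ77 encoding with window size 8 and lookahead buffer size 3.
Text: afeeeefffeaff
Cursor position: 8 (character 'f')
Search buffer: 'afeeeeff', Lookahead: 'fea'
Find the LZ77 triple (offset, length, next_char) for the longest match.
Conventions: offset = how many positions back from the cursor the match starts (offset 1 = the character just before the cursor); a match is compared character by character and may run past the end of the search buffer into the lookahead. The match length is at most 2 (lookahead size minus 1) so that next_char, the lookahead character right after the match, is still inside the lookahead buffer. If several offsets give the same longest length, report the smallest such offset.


Try each offset into the search buffer:
  offset=1 (pos 7, char 'f'): match length 1
  offset=2 (pos 6, char 'f'): match length 1
  offset=3 (pos 5, char 'e'): match length 0
  offset=4 (pos 4, char 'e'): match length 0
  offset=5 (pos 3, char 'e'): match length 0
  offset=6 (pos 2, char 'e'): match length 0
  offset=7 (pos 1, char 'f'): match length 2
  offset=8 (pos 0, char 'a'): match length 0
Longest match has length 2 at offset 7.
next_char = character at position 8 + 2 = 10 -> 'a'

Best match: offset=7, length=2 (matching 'fe' starting at position 1)
LZ77 triple: (7, 2, 'a')


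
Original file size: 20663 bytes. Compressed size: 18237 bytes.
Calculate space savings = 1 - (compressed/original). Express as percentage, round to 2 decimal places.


ratio = compressed/original = 18237/20663 = 0.882592
savings = 1 - ratio = 1 - 0.882592 = 0.117408
as a percentage: 0.117408 * 100 = 11.74%

Space savings = 1 - 18237/20663 = 11.74%


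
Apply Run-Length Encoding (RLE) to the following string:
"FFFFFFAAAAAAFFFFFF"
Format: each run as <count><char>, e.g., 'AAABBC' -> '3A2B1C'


Scanning runs left to right:
  i=0: run of 'F' x 6 -> '6F'
  i=6: run of 'A' x 6 -> '6A'
  i=12: run of 'F' x 6 -> '6F'

RLE = 6F6A6F


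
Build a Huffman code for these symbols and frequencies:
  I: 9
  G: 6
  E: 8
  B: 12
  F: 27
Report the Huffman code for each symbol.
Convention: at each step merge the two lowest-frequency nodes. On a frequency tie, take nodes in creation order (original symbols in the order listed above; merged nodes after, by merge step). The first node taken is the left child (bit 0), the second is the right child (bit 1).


Huffman tree construction:
Step 1: Merge G(6) + E(8) = 14
Step 2: Merge I(9) + B(12) = 21
Step 3: Merge (G+E)(14) + (I+B)(21) = 35
Step 4: Merge F(27) + ((G+E)+(I+B))(35) = 62
Read each symbol's code off the tree from the root (left child = 0, right child = 1).

Codes:
  I: 110 (length 3)
  G: 100 (length 3)
  E: 101 (length 3)
  B: 111 (length 3)
  F: 0 (length 1)
Average code length: 132/62 = 2.1290 bits/symbol


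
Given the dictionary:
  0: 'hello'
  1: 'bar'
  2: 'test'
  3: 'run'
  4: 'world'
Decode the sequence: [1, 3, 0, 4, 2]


Look up each index in the dictionary:
  1 -> 'bar'
  3 -> 'run'
  0 -> 'hello'
  4 -> 'world'
  2 -> 'test'

Decoded: "bar run hello world test"


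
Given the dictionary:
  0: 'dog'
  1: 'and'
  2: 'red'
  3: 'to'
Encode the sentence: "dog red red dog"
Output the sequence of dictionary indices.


Look up each word in the dictionary:
  'dog' -> 0
  'red' -> 2
  'red' -> 2
  'dog' -> 0

Encoded: [0, 2, 2, 0]


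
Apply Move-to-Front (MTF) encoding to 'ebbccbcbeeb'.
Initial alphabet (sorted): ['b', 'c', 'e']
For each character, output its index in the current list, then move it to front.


MTF encoding:
'e': index 2 in ['b', 'c', 'e'] -> ['e', 'b', 'c']
'b': index 1 in ['e', 'b', 'c'] -> ['b', 'e', 'c']
'b': index 0 in ['b', 'e', 'c'] -> ['b', 'e', 'c']
'c': index 2 in ['b', 'e', 'c'] -> ['c', 'b', 'e']
'c': index 0 in ['c', 'b', 'e'] -> ['c', 'b', 'e']
'b': index 1 in ['c', 'b', 'e'] -> ['b', 'c', 'e']
'c': index 1 in ['b', 'c', 'e'] -> ['c', 'b', 'e']
'b': index 1 in ['c', 'b', 'e'] -> ['b', 'c', 'e']
'e': index 2 in ['b', 'c', 'e'] -> ['e', 'b', 'c']
'e': index 0 in ['e', 'b', 'c'] -> ['e', 'b', 'c']
'b': index 1 in ['e', 'b', 'c'] -> ['b', 'e', 'c']


Output: [2, 1, 0, 2, 0, 1, 1, 1, 2, 0, 1]


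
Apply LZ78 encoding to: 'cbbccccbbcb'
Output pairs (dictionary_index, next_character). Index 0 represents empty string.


LZ78 encoding steps:
Dictionary: {0: ''}
Step 1: w='' (idx 0), next='c' -> output (0, 'c'), add 'c' as idx 1
Step 2: w='' (idx 0), next='b' -> output (0, 'b'), add 'b' as idx 2
Step 3: w='b' (idx 2), next='c' -> output (2, 'c'), add 'bc' as idx 3
Step 4: w='c' (idx 1), next='c' -> output (1, 'c'), add 'cc' as idx 4
Step 5: w='c' (idx 1), next='b' -> output (1, 'b'), add 'cb' as idx 5
Step 6: w='bc' (idx 3), next='b' -> output (3, 'b'), add 'bcb' as idx 6


Encoded: [(0, 'c'), (0, 'b'), (2, 'c'), (1, 'c'), (1, 'b'), (3, 'b')]


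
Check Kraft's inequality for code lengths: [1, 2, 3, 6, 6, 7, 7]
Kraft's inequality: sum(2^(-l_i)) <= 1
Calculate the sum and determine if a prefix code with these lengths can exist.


Sum = 2^(-1) + 2^(-2) + 2^(-3) + 2^(-6) + 2^(-6) + 2^(-7) + 2^(-7)
    = 0.5 + 0.25 + 0.125 + 0.015625 + 0.015625 + 0.0078125 + 0.0078125
    = 118/128 = 0.921875
Since 0.921875 <= 1, Kraft's inequality IS satisfied.
A prefix code with these lengths CAN exist.

Kraft sum = 0.921875. Satisfied.


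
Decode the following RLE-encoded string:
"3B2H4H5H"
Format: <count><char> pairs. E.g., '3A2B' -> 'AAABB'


Expanding each <count><char> pair:
  3B -> 'BBB'
  2H -> 'HH'
  4H -> 'HHHH'
  5H -> 'HHHHH'

Decoded = BBBHHHHHHHHHHH


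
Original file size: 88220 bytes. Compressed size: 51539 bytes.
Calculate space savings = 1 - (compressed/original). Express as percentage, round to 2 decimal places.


ratio = compressed/original = 51539/88220 = 0.58421
savings = 1 - ratio = 1 - 0.58421 = 0.41579
as a percentage: 0.41579 * 100 = 41.58%

Space savings = 1 - 51539/88220 = 41.58%


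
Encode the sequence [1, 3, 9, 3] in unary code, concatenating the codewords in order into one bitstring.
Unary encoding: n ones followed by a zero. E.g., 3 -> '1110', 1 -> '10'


Encode each number as n ones followed by a terminating 0:
  1 -> 10 (2 bits)
  3 -> 1110 (4 bits)
  9 -> 1111111110 (10 bits)
  3 -> 1110 (4 bits)
Total length = 2 + 4 + 10 + 4 = 20 bits.

Unary([1, 3, 9, 3]) = 10111011111111101110 (20 bits)


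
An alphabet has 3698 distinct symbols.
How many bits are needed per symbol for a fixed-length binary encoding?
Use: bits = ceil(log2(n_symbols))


log2(3698) = 11.8525
Bracket: 2^11 = 2048 < 3698 <= 2^12 = 4096
So ceil(log2(3698)) = 12

bits = ceil(log2(3698)) = ceil(11.8525) = 12 bits


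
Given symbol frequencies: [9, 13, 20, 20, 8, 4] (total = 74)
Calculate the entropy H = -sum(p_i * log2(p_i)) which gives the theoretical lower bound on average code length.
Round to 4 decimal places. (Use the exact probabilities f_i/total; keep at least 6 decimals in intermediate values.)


Per-symbol terms -p_i * log2(p_i) with p_i = f_i/74:
  p = 9/74 = 0.121622: log2(p) = -3.039528, -p*log2(p) = 0.369672
  p = 13/74 = 0.175676: log2(p) = -2.509014, -p*log2(p) = 0.440773
  p = 20/74 = 0.270270: log2(p) = -1.887525, -p*log2(p) = 0.510142
  p = 20/74 = 0.270270: log2(p) = -1.887525, -p*log2(p) = 0.510142
  p = 8/74 = 0.108108: log2(p) = -3.209453, -p*log2(p) = 0.346968
  p = 4/74 = 0.054054: log2(p) = -4.209453, -p*log2(p) = 0.227538
H = 0.369672 + 0.440773 + 0.510142 + 0.510142 + 0.346968 + 0.227538 = 2.405235

H = 2.4052 bits/symbol


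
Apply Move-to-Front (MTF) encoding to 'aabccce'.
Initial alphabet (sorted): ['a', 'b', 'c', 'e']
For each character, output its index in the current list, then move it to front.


MTF encoding:
'a': index 0 in ['a', 'b', 'c', 'e'] -> ['a', 'b', 'c', 'e']
'a': index 0 in ['a', 'b', 'c', 'e'] -> ['a', 'b', 'c', 'e']
'b': index 1 in ['a', 'b', 'c', 'e'] -> ['b', 'a', 'c', 'e']
'c': index 2 in ['b', 'a', 'c', 'e'] -> ['c', 'b', 'a', 'e']
'c': index 0 in ['c', 'b', 'a', 'e'] -> ['c', 'b', 'a', 'e']
'c': index 0 in ['c', 'b', 'a', 'e'] -> ['c', 'b', 'a', 'e']
'e': index 3 in ['c', 'b', 'a', 'e'] -> ['e', 'c', 'b', 'a']


Output: [0, 0, 1, 2, 0, 0, 3]


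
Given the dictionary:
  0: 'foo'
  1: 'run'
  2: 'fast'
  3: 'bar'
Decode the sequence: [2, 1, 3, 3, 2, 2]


Look up each index in the dictionary:
  2 -> 'fast'
  1 -> 'run'
  3 -> 'bar'
  3 -> 'bar'
  2 -> 'fast'
  2 -> 'fast'

Decoded: "fast run bar bar fast fast"


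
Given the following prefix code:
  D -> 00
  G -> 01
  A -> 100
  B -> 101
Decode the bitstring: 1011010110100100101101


Decoding step by step:
Bits 101 -> B
Bits 101 -> B
Bits 01 -> G
Bits 101 -> B
Bits 00 -> D
Bits 100 -> A
Bits 101 -> B
Bits 101 -> B


Decoded message: BBGBDABB


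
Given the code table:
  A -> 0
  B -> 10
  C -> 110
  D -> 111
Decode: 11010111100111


Decoding:
110 -> C
10 -> B
111 -> D
10 -> B
0 -> A
111 -> D


Result: CBDBAD


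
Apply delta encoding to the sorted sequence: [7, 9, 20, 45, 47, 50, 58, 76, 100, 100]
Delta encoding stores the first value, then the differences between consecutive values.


First value: 7
Deltas:
  9 - 7 = 2
  20 - 9 = 11
  45 - 20 = 25
  47 - 45 = 2
  50 - 47 = 3
  58 - 50 = 8
  76 - 58 = 18
  100 - 76 = 24
  100 - 100 = 0


Delta encoded: [7, 2, 11, 25, 2, 3, 8, 18, 24, 0]


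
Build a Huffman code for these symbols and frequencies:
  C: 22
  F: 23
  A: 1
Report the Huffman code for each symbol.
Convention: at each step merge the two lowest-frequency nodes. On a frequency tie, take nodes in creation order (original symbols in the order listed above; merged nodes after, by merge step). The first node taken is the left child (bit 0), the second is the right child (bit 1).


Huffman tree construction:
Step 1: Merge A(1) + C(22) = 23
Step 2: Merge F(23) + (A+C)(23) = 46
Read each symbol's code off the tree from the root (left child = 0, right child = 1).

Codes:
  C: 11 (length 2)
  F: 0 (length 1)
  A: 10 (length 2)
Average code length: 69/46 = 1.5000 bits/symbol


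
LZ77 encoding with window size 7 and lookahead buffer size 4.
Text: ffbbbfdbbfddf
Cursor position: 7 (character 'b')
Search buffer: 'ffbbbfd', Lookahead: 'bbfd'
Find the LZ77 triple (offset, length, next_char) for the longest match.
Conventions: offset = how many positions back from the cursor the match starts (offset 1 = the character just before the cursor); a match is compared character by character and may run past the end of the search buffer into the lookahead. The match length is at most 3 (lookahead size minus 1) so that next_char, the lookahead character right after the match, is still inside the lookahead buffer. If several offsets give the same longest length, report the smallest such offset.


Try each offset into the search buffer:
  offset=1 (pos 6, char 'd'): match length 0
  offset=2 (pos 5, char 'f'): match length 0
  offset=3 (pos 4, char 'b'): match length 1
  offset=4 (pos 3, char 'b'): match length 3
  offset=5 (pos 2, char 'b'): match length 2
  offset=6 (pos 1, char 'f'): match length 0
  offset=7 (pos 0, char 'f'): match length 0
Longest match has length 3 at offset 4.
next_char = character at position 7 + 3 = 10 -> 'd'

Best match: offset=4, length=3 (matching 'bbf' starting at position 3)
LZ77 triple: (4, 3, 'd')


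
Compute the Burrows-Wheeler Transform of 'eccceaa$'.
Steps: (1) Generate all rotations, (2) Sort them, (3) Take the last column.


Rotations (sorted):
  0: $eccceaa -> last char: a
  1: a$ecccea -> last char: a
  2: aa$eccce -> last char: e
  3: ccceaa$e -> last char: e
  4: cceaa$ec -> last char: c
  5: ceaa$ecc -> last char: c
  6: eaa$eccc -> last char: c
  7: eccceaa$ -> last char: $


BWT = aaeeccc$


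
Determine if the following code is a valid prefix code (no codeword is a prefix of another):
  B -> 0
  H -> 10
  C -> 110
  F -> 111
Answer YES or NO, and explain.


Checking each pair (does one codeword prefix another?):
  B='0' vs H='10': no prefix
  B='0' vs C='110': no prefix
  B='0' vs F='111': no prefix
  H='10' vs B='0': no prefix
  H='10' vs C='110': no prefix
  H='10' vs F='111': no prefix
  C='110' vs B='0': no prefix
  C='110' vs H='10': no prefix
  C='110' vs F='111': no prefix
  F='111' vs B='0': no prefix
  F='111' vs H='10': no prefix
  F='111' vs C='110': no prefix
No violation found over all pairs.

YES -- this is a valid prefix code. No codeword is a prefix of any other codeword.


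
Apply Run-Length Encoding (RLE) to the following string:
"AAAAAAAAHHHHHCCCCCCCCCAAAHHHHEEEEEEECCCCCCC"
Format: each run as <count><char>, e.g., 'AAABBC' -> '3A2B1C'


Scanning runs left to right:
  i=0: run of 'A' x 8 -> '8A'
  i=8: run of 'H' x 5 -> '5H'
  i=13: run of 'C' x 9 -> '9C'
  i=22: run of 'A' x 3 -> '3A'
  i=25: run of 'H' x 4 -> '4H'
  i=29: run of 'E' x 7 -> '7E'
  i=36: run of 'C' x 7 -> '7C'

RLE = 8A5H9C3A4H7E7C


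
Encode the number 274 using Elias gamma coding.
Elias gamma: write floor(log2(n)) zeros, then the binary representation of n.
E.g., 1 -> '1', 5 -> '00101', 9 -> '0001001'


num_bits = floor(log2(274)) + 1 = 9
leading_zeros = num_bits - 1 = 8
binary(274) = 100010010

Elias gamma(274) = '00000000' + '100010010' = 00000000100010010 (17 bits)


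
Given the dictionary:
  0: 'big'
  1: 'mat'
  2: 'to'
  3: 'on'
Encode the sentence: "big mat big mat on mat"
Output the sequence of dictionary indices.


Look up each word in the dictionary:
  'big' -> 0
  'mat' -> 1
  'big' -> 0
  'mat' -> 1
  'on' -> 3
  'mat' -> 1

Encoded: [0, 1, 0, 1, 3, 1]


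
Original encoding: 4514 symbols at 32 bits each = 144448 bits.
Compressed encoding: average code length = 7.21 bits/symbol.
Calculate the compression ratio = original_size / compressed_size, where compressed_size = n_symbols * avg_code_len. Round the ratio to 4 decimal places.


original_size = n_symbols * orig_bits = 4514 * 32 = 144448 bits
compressed_size = n_symbols * avg_code_len = 4514 * 7.21 = 32545.94 bits
ratio = original_size / compressed_size = 144448 / 32545.94 = 4.4383

Compression ratio = 4.4383


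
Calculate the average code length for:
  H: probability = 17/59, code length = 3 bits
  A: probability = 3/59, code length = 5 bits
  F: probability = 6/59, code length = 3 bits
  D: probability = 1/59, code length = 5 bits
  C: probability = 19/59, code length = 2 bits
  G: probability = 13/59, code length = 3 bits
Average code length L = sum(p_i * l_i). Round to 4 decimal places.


Weighted contributions p_i * l_i:
  H: (17/59) * 3 = 51/59
  A: (3/59) * 5 = 15/59
  F: (6/59) * 3 = 18/59
  D: (1/59) * 5 = 5/59
  C: (19/59) * 2 = 38/59
  G: (13/59) * 3 = 39/59
Sum = (51 + 15 + 18 + 5 + 38 + 39)/59 = 166/59

L = 166/59 = 2.8136 bits/symbol


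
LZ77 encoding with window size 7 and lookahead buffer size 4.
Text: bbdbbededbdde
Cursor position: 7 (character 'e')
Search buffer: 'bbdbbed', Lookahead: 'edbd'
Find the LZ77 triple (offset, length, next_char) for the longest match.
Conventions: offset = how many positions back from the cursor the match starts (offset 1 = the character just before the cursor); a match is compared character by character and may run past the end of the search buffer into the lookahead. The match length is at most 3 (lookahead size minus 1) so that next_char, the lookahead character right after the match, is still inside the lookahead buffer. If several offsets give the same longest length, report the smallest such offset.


Try each offset into the search buffer:
  offset=1 (pos 6, char 'd'): match length 0
  offset=2 (pos 5, char 'e'): match length 2
  offset=3 (pos 4, char 'b'): match length 0
  offset=4 (pos 3, char 'b'): match length 0
  offset=5 (pos 2, char 'd'): match length 0
  offset=6 (pos 1, char 'b'): match length 0
  offset=7 (pos 0, char 'b'): match length 0
Longest match has length 2 at offset 2.
next_char = character at position 7 + 2 = 9 -> 'b'

Best match: offset=2, length=2 (matching 'ed' starting at position 5)
LZ77 triple: (2, 2, 'b')


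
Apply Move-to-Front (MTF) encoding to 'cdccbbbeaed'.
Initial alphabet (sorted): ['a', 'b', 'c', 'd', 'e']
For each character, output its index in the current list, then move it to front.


MTF encoding:
'c': index 2 in ['a', 'b', 'c', 'd', 'e'] -> ['c', 'a', 'b', 'd', 'e']
'd': index 3 in ['c', 'a', 'b', 'd', 'e'] -> ['d', 'c', 'a', 'b', 'e']
'c': index 1 in ['d', 'c', 'a', 'b', 'e'] -> ['c', 'd', 'a', 'b', 'e']
'c': index 0 in ['c', 'd', 'a', 'b', 'e'] -> ['c', 'd', 'a', 'b', 'e']
'b': index 3 in ['c', 'd', 'a', 'b', 'e'] -> ['b', 'c', 'd', 'a', 'e']
'b': index 0 in ['b', 'c', 'd', 'a', 'e'] -> ['b', 'c', 'd', 'a', 'e']
'b': index 0 in ['b', 'c', 'd', 'a', 'e'] -> ['b', 'c', 'd', 'a', 'e']
'e': index 4 in ['b', 'c', 'd', 'a', 'e'] -> ['e', 'b', 'c', 'd', 'a']
'a': index 4 in ['e', 'b', 'c', 'd', 'a'] -> ['a', 'e', 'b', 'c', 'd']
'e': index 1 in ['a', 'e', 'b', 'c', 'd'] -> ['e', 'a', 'b', 'c', 'd']
'd': index 4 in ['e', 'a', 'b', 'c', 'd'] -> ['d', 'e', 'a', 'b', 'c']


Output: [2, 3, 1, 0, 3, 0, 0, 4, 4, 1, 4]


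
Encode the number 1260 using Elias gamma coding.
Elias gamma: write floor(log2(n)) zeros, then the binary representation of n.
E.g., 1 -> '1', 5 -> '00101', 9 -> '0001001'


num_bits = floor(log2(1260)) + 1 = 11
leading_zeros = num_bits - 1 = 10
binary(1260) = 10011101100

Elias gamma(1260) = '0000000000' + '10011101100' = 000000000010011101100 (21 bits)


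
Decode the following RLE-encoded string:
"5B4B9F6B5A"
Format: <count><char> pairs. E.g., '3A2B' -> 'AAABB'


Expanding each <count><char> pair:
  5B -> 'BBBBB'
  4B -> 'BBBB'
  9F -> 'FFFFFFFFF'
  6B -> 'BBBBBB'
  5A -> 'AAAAA'

Decoded = BBBBBBBBBFFFFFFFFFBBBBBBAAAAA


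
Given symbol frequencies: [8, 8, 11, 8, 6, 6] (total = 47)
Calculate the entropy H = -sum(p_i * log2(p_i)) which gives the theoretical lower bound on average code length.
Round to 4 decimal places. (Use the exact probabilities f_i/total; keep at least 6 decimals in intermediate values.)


Per-symbol terms -p_i * log2(p_i) with p_i = f_i/47:
  p = 8/47 = 0.170213: log2(p) = -2.554589, -p*log2(p) = 0.434824
  p = 8/47 = 0.170213: log2(p) = -2.554589, -p*log2(p) = 0.434824
  p = 11/47 = 0.234043: log2(p) = -2.095157, -p*log2(p) = 0.490356
  p = 8/47 = 0.170213: log2(p) = -2.554589, -p*log2(p) = 0.434824
  p = 6/47 = 0.127660: log2(p) = -2.969626, -p*log2(p) = 0.379101
  p = 6/47 = 0.127660: log2(p) = -2.969626, -p*log2(p) = 0.379101
H = 0.434824 + 0.434824 + 0.490356 + 0.434824 + 0.379101 + 0.379101 = 2.553030

H = 2.553 bits/symbol


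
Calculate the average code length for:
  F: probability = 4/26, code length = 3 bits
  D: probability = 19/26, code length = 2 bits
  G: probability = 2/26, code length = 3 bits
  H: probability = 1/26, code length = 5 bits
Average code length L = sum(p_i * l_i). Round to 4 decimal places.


Weighted contributions p_i * l_i:
  F: (4/26) * 3 = 12/26
  D: (19/26) * 2 = 38/26
  G: (2/26) * 3 = 6/26
  H: (1/26) * 5 = 5/26
Sum = (12 + 38 + 6 + 5)/26 = 61/26

L = 61/26 = 2.3462 bits/symbol


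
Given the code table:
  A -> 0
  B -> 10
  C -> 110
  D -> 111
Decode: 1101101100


Decoding:
110 -> C
110 -> C
110 -> C
0 -> A


Result: CCCA


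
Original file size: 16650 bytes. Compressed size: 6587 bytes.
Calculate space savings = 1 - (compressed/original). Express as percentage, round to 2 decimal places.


ratio = compressed/original = 6587/16650 = 0.395616
savings = 1 - ratio = 1 - 0.395616 = 0.604384
as a percentage: 0.604384 * 100 = 60.44%

Space savings = 1 - 6587/16650 = 60.44%


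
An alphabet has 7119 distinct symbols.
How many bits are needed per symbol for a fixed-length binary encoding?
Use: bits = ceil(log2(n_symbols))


log2(7119) = 12.7975
Bracket: 2^12 = 4096 < 7119 <= 2^13 = 8192
So ceil(log2(7119)) = 13

bits = ceil(log2(7119)) = ceil(12.7975) = 13 bits


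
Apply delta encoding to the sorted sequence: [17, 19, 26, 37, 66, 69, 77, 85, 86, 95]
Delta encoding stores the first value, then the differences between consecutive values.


First value: 17
Deltas:
  19 - 17 = 2
  26 - 19 = 7
  37 - 26 = 11
  66 - 37 = 29
  69 - 66 = 3
  77 - 69 = 8
  85 - 77 = 8
  86 - 85 = 1
  95 - 86 = 9


Delta encoded: [17, 2, 7, 11, 29, 3, 8, 8, 1, 9]


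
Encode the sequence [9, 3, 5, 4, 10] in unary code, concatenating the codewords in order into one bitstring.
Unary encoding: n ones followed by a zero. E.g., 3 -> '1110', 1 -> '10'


Encode each number as n ones followed by a terminating 0:
  9 -> 1111111110 (10 bits)
  3 -> 1110 (4 bits)
  5 -> 111110 (6 bits)
  4 -> 11110 (5 bits)
  10 -> 11111111110 (11 bits)
Total length = 10 + 4 + 6 + 5 + 11 = 36 bits.

Unary([9, 3, 5, 4, 10]) = 111111111011101111101111011111111110 (36 bits)


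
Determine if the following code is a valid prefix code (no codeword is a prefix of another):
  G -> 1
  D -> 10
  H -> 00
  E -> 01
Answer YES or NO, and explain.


Checking each pair (does one codeword prefix another?):
  G='1' vs D='10': prefix -- VIOLATION

NO -- this is NOT a valid prefix code. G (1) is a prefix of D (10).


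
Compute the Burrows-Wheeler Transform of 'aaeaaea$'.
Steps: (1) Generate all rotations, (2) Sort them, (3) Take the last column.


Rotations (sorted):
  0: $aaeaaea -> last char: a
  1: a$aaeaae -> last char: e
  2: aaea$aae -> last char: e
  3: aaeaaea$ -> last char: $
  4: aea$aaea -> last char: a
  5: aeaaea$a -> last char: a
  6: ea$aaeaa -> last char: a
  7: eaaea$aa -> last char: a


BWT = aee$aaaa


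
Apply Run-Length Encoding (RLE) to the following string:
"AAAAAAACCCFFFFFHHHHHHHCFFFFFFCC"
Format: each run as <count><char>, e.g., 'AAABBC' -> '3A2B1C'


Scanning runs left to right:
  i=0: run of 'A' x 7 -> '7A'
  i=7: run of 'C' x 3 -> '3C'
  i=10: run of 'F' x 5 -> '5F'
  i=15: run of 'H' x 7 -> '7H'
  i=22: run of 'C' x 1 -> '1C'
  i=23: run of 'F' x 6 -> '6F'
  i=29: run of 'C' x 2 -> '2C'

RLE = 7A3C5F7H1C6F2C


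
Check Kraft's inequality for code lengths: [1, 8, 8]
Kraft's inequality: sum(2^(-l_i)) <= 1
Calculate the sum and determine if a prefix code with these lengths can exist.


Sum = 2^(-1) + 2^(-8) + 2^(-8)
    = 0.5 + 0.00390625 + 0.00390625
    = 130/256 = 0.5078125
Since 0.5078125 <= 1, Kraft's inequality IS satisfied.
A prefix code with these lengths CAN exist.

Kraft sum = 0.5078125. Satisfied.


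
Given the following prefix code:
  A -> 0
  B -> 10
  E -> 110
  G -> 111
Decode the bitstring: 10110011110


Decoding step by step:
Bits 10 -> B
Bits 110 -> E
Bits 0 -> A
Bits 111 -> G
Bits 10 -> B


Decoded message: BEAGB


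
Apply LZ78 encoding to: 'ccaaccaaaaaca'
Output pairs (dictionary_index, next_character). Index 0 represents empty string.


LZ78 encoding steps:
Dictionary: {0: ''}
Step 1: w='' (idx 0), next='c' -> output (0, 'c'), add 'c' as idx 1
Step 2: w='c' (idx 1), next='a' -> output (1, 'a'), add 'ca' as idx 2
Step 3: w='' (idx 0), next='a' -> output (0, 'a'), add 'a' as idx 3
Step 4: w='c' (idx 1), next='c' -> output (1, 'c'), add 'cc' as idx 4
Step 5: w='a' (idx 3), next='a' -> output (3, 'a'), add 'aa' as idx 5
Step 6: w='aa' (idx 5), next='a' -> output (5, 'a'), add 'aaa' as idx 6
Step 7: w='ca' (idx 2), end of input -> output (2, '')


Encoded: [(0, 'c'), (1, 'a'), (0, 'a'), (1, 'c'), (3, 'a'), (5, 'a'), (2, '')]


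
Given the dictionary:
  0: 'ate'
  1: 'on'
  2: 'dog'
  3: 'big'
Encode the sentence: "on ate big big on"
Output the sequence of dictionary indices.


Look up each word in the dictionary:
  'on' -> 1
  'ate' -> 0
  'big' -> 3
  'big' -> 3
  'on' -> 1

Encoded: [1, 0, 3, 3, 1]


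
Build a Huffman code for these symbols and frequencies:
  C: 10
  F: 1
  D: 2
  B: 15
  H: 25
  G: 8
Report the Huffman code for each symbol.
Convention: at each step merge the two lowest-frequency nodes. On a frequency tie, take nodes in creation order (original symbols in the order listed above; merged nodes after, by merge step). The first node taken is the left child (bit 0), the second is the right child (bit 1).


Huffman tree construction:
Step 1: Merge F(1) + D(2) = 3
Step 2: Merge (F+D)(3) + G(8) = 11
Step 3: Merge C(10) + ((F+D)+G)(11) = 21
Step 4: Merge B(15) + (C+((F+D)+G))(21) = 36
Step 5: Merge H(25) + (B+(C+((F+D)+G)))(36) = 61
Read each symbol's code off the tree from the root (left child = 0, right child = 1).

Codes:
  C: 110 (length 3)
  F: 11100 (length 5)
  D: 11101 (length 5)
  B: 10 (length 2)
  H: 0 (length 1)
  G: 1111 (length 4)
Average code length: 132/61 = 2.1639 bits/symbol


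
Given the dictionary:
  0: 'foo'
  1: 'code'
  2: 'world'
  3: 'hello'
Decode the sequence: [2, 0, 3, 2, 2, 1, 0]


Look up each index in the dictionary:
  2 -> 'world'
  0 -> 'foo'
  3 -> 'hello'
  2 -> 'world'
  2 -> 'world'
  1 -> 'code'
  0 -> 'foo'

Decoded: "world foo hello world world code foo"


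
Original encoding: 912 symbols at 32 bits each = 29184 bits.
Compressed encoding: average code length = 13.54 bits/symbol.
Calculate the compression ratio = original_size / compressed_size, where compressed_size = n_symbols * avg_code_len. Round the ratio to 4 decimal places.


original_size = n_symbols * orig_bits = 912 * 32 = 29184 bits
compressed_size = n_symbols * avg_code_len = 912 * 13.54 = 12348.48 bits
ratio = original_size / compressed_size = 29184 / 12348.48 = 2.3634

Compression ratio = 2.3634


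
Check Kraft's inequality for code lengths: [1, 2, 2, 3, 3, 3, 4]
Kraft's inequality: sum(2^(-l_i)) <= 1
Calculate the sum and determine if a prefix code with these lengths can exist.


Sum = 2^(-1) + 2^(-2) + 2^(-2) + 2^(-3) + 2^(-3) + 2^(-3) + 2^(-4)
    = 0.5 + 0.25 + 0.25 + 0.125 + 0.125 + 0.125 + 0.0625
    = 23/16 = 1.4375
Since 1.4375 > 1, Kraft's inequality is NOT satisfied.
A prefix code with these lengths CANNOT exist.

Kraft sum = 1.4375. Not satisfied.


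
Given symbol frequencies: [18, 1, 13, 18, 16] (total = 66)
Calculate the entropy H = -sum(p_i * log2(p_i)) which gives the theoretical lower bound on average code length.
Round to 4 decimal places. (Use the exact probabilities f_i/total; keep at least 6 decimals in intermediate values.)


Per-symbol terms -p_i * log2(p_i) with p_i = f_i/66:
  p = 18/66 = 0.272727: log2(p) = -1.874469, -p*log2(p) = 0.511219
  p = 1/66 = 0.015152: log2(p) = -6.044394, -p*log2(p) = 0.091582
  p = 13/66 = 0.196970: log2(p) = -2.343954, -p*log2(p) = 0.461688
  p = 18/66 = 0.272727: log2(p) = -1.874469, -p*log2(p) = 0.511219
  p = 16/66 = 0.242424: log2(p) = -2.044394, -p*log2(p) = 0.495611
H = 0.511219 + 0.091582 + 0.461688 + 0.511219 + 0.495611 = 2.071319

H = 2.0713 bits/symbol


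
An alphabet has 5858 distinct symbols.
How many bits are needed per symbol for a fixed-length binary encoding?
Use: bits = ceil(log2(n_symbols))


log2(5858) = 12.5162
Bracket: 2^12 = 4096 < 5858 <= 2^13 = 8192
So ceil(log2(5858)) = 13

bits = ceil(log2(5858)) = ceil(12.5162) = 13 bits


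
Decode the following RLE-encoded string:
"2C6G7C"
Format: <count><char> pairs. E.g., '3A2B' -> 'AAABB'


Expanding each <count><char> pair:
  2C -> 'CC'
  6G -> 'GGGGGG'
  7C -> 'CCCCCCC'

Decoded = CCGGGGGGCCCCCCC


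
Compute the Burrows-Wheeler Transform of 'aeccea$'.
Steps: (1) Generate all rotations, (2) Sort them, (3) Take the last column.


Rotations (sorted):
  0: $aeccea -> last char: a
  1: a$aecce -> last char: e
  2: aeccea$ -> last char: $
  3: ccea$ae -> last char: e
  4: cea$aec -> last char: c
  5: ea$aecc -> last char: c
  6: eccea$a -> last char: a


BWT = ae$ecca


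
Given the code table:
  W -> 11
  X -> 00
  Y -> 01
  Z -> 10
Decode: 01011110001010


Decoding:
01 -> Y
01 -> Y
11 -> W
10 -> Z
00 -> X
10 -> Z
10 -> Z


Result: YYWZXZZ


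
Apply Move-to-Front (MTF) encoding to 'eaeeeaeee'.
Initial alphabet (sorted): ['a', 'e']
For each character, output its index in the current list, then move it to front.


MTF encoding:
'e': index 1 in ['a', 'e'] -> ['e', 'a']
'a': index 1 in ['e', 'a'] -> ['a', 'e']
'e': index 1 in ['a', 'e'] -> ['e', 'a']
'e': index 0 in ['e', 'a'] -> ['e', 'a']
'e': index 0 in ['e', 'a'] -> ['e', 'a']
'a': index 1 in ['e', 'a'] -> ['a', 'e']
'e': index 1 in ['a', 'e'] -> ['e', 'a']
'e': index 0 in ['e', 'a'] -> ['e', 'a']
'e': index 0 in ['e', 'a'] -> ['e', 'a']


Output: [1, 1, 1, 0, 0, 1, 1, 0, 0]


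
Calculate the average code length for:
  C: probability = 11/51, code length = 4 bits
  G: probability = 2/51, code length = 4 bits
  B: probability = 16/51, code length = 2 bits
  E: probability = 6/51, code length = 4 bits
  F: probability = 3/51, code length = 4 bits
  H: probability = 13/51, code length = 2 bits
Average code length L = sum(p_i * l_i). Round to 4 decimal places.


Weighted contributions p_i * l_i:
  C: (11/51) * 4 = 44/51
  G: (2/51) * 4 = 8/51
  B: (16/51) * 2 = 32/51
  E: (6/51) * 4 = 24/51
  F: (3/51) * 4 = 12/51
  H: (13/51) * 2 = 26/51
Sum = (44 + 8 + 32 + 24 + 12 + 26)/51 = 146/51

L = 146/51 = 2.8627 bits/symbol


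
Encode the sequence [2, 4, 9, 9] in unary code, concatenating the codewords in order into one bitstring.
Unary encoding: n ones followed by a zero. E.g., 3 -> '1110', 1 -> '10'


Encode each number as n ones followed by a terminating 0:
  2 -> 110 (3 bits)
  4 -> 11110 (5 bits)
  9 -> 1111111110 (10 bits)
  9 -> 1111111110 (10 bits)
Total length = 3 + 5 + 10 + 10 = 28 bits.

Unary([2, 4, 9, 9]) = 1101111011111111101111111110 (28 bits)


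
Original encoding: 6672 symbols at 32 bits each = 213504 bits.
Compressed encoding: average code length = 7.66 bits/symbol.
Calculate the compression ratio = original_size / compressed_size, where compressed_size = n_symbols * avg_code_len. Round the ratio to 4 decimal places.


original_size = n_symbols * orig_bits = 6672 * 32 = 213504 bits
compressed_size = n_symbols * avg_code_len = 6672 * 7.66 = 51107.52 bits
ratio = original_size / compressed_size = 213504 / 51107.52 = 4.1775

Compression ratio = 4.1775


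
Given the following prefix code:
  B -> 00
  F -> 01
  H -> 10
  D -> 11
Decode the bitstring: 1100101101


Decoding step by step:
Bits 11 -> D
Bits 00 -> B
Bits 10 -> H
Bits 11 -> D
Bits 01 -> F


Decoded message: DBHDF


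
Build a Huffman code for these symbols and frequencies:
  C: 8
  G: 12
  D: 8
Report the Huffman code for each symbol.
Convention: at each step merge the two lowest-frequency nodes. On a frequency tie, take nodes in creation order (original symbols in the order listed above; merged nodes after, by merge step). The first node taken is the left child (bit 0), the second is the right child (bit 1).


Huffman tree construction:
Step 1: Merge C(8) + D(8) = 16
Step 2: Merge G(12) + (C+D)(16) = 28
Read each symbol's code off the tree from the root (left child = 0, right child = 1).

Codes:
  C: 10 (length 2)
  G: 0 (length 1)
  D: 11 (length 2)
Average code length: 44/28 = 1.5714 bits/symbol


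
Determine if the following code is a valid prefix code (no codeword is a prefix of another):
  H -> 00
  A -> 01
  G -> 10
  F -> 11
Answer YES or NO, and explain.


Checking each pair (does one codeword prefix another?):
  H='00' vs A='01': no prefix
  H='00' vs G='10': no prefix
  H='00' vs F='11': no prefix
  A='01' vs H='00': no prefix
  A='01' vs G='10': no prefix
  A='01' vs F='11': no prefix
  G='10' vs H='00': no prefix
  G='10' vs A='01': no prefix
  G='10' vs F='11': no prefix
  F='11' vs H='00': no prefix
  F='11' vs A='01': no prefix
  F='11' vs G='10': no prefix
No violation found over all pairs.

YES -- this is a valid prefix code. No codeword is a prefix of any other codeword.


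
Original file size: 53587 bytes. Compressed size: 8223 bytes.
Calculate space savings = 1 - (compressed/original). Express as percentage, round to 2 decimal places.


ratio = compressed/original = 8223/53587 = 0.153451
savings = 1 - ratio = 1 - 0.153451 = 0.846549
as a percentage: 0.846549 * 100 = 84.65%

Space savings = 1 - 8223/53587 = 84.65%


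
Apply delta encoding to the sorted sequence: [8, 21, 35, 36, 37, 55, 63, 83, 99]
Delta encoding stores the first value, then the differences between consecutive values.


First value: 8
Deltas:
  21 - 8 = 13
  35 - 21 = 14
  36 - 35 = 1
  37 - 36 = 1
  55 - 37 = 18
  63 - 55 = 8
  83 - 63 = 20
  99 - 83 = 16


Delta encoded: [8, 13, 14, 1, 1, 18, 8, 20, 16]


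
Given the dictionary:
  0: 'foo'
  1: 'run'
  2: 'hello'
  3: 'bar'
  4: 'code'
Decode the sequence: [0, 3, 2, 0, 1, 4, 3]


Look up each index in the dictionary:
  0 -> 'foo'
  3 -> 'bar'
  2 -> 'hello'
  0 -> 'foo'
  1 -> 'run'
  4 -> 'code'
  3 -> 'bar'

Decoded: "foo bar hello foo run code bar"


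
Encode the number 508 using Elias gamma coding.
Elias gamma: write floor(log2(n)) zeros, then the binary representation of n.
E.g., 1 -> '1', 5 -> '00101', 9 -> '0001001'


num_bits = floor(log2(508)) + 1 = 9
leading_zeros = num_bits - 1 = 8
binary(508) = 111111100

Elias gamma(508) = '00000000' + '111111100' = 00000000111111100 (17 bits)


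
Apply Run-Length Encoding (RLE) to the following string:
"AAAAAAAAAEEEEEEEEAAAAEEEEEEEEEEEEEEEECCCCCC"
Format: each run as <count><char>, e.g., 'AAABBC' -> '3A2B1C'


Scanning runs left to right:
  i=0: run of 'A' x 9 -> '9A'
  i=9: run of 'E' x 8 -> '8E'
  i=17: run of 'A' x 4 -> '4A'
  i=21: run of 'E' x 16 -> '16E'
  i=37: run of 'C' x 6 -> '6C'

RLE = 9A8E4A16E6C


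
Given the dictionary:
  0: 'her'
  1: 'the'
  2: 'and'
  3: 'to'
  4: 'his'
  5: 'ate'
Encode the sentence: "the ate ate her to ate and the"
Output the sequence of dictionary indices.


Look up each word in the dictionary:
  'the' -> 1
  'ate' -> 5
  'ate' -> 5
  'her' -> 0
  'to' -> 3
  'ate' -> 5
  'and' -> 2
  'the' -> 1

Encoded: [1, 5, 5, 0, 3, 5, 2, 1]


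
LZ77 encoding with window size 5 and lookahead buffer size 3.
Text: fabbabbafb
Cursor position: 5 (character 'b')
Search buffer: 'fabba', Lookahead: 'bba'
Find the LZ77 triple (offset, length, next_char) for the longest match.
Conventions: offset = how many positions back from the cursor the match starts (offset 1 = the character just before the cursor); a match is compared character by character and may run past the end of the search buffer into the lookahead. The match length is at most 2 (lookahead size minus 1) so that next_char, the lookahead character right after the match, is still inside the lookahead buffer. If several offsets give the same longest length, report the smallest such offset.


Try each offset into the search buffer:
  offset=1 (pos 4, char 'a'): match length 0
  offset=2 (pos 3, char 'b'): match length 1
  offset=3 (pos 2, char 'b'): match length 2
  offset=4 (pos 1, char 'a'): match length 0
  offset=5 (pos 0, char 'f'): match length 0
Longest match has length 2 at offset 3.
next_char = character at position 5 + 2 = 7 -> 'a'

Best match: offset=3, length=2 (matching 'bb' starting at position 2)
LZ77 triple: (3, 2, 'a')


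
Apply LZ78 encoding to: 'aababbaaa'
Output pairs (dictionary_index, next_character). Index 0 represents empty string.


LZ78 encoding steps:
Dictionary: {0: ''}
Step 1: w='' (idx 0), next='a' -> output (0, 'a'), add 'a' as idx 1
Step 2: w='a' (idx 1), next='b' -> output (1, 'b'), add 'ab' as idx 2
Step 3: w='ab' (idx 2), next='b' -> output (2, 'b'), add 'abb' as idx 3
Step 4: w='a' (idx 1), next='a' -> output (1, 'a'), add 'aa' as idx 4
Step 5: w='a' (idx 1), end of input -> output (1, '')


Encoded: [(0, 'a'), (1, 'b'), (2, 'b'), (1, 'a'), (1, '')]
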